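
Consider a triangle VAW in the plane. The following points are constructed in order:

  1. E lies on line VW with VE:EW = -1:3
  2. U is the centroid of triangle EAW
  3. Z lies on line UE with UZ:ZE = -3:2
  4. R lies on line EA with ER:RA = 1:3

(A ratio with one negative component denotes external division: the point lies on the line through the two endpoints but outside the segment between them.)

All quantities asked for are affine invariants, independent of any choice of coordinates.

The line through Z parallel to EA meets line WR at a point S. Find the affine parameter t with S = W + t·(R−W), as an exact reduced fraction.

Choose coordinates V = (0, 0), A = (1, 0), W = (0, 1).
1. E lies on line VW with VE:EW = -1:3 ⇒ E = (0, -1/2)
2. U is the centroid of triangle EAW ⇒ U = (1/3, 1/6)
3. Z lies on line UE with UZ:ZE = -3:2 ⇒ Z = (-2/3, -11/6)
4. R lies on line EA with ER:RA = 1:3 ⇒ R = (1/4, -3/8)
through Z parallel to EA: direction (1, 1/2); meets WR at S = (5/12, -31/24)
S = W + t·(R−W) with t = 5/3

t = 5/3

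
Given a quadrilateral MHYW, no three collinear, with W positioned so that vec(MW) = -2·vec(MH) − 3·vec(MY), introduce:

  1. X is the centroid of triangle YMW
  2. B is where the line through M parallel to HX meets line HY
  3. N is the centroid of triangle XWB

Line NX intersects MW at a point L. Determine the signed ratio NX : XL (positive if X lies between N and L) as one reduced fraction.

Set M = (0, 0), H = (1, 0), Y = (0, 1), W = (-2, -3); any affine frame gives the same invariant.
1. X is the centroid of triangle YMW ⇒ X = (-2/3, -2/3)
2. B is where the line through M parallel to HX meets line HY ⇒ B = (5/7, 2/7)
3. N is the centroid of triangle XWB ⇒ N = (-41/63, -71/63)
line NX meets MW at L = (-40/61, -60/61)
X = N + t·(L−N) with t = 61/19, so NX:XL = 61/19:-42/19

NX:XL = -61/42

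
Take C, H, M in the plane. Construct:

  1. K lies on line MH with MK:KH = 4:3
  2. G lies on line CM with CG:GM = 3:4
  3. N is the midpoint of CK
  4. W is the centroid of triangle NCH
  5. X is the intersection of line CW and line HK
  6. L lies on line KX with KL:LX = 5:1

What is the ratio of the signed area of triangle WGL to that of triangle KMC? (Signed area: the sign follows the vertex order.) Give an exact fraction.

Work in coordinates with C = (0, 0), H = (1, 0), M = (0, 1).
1. K lies on line MH with MK:KH = 4:3 ⇒ K = (4/7, 3/7)
2. G lies on line CM with CG:GM = 3:4 ⇒ G = (0, 3/7)
3. N is the midpoint of CK ⇒ N = (2/7, 3/14)
4. W is the centroid of triangle NCH ⇒ W = (3/7, 1/14)
5. X is the intersection of line CW and line HK ⇒ X = (6/7, 1/7)
6. L lies on line KX with KL:LX = 5:1 ⇒ L = (17/21, 4/21)
2·[WGL] = -55/294, 2·[KMC] = 4/7
[WGL]:[KMC] = -55/294:4/7 = -55/168

[WGL]:[KMC] = -55/168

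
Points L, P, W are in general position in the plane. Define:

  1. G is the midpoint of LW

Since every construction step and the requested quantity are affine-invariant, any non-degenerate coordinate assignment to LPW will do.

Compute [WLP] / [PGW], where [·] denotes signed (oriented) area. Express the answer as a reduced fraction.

[WLP]:[PGW] = -2

Work in coordinates with L = (0, 0), P = (1, 0), W = (0, 1).
1. G is the midpoint of LW ⇒ G = (0, 1/2)
2·[WLP] = 1, 2·[PGW] = -1/2
[WLP]:[PGW] = 1:-1/2 = -2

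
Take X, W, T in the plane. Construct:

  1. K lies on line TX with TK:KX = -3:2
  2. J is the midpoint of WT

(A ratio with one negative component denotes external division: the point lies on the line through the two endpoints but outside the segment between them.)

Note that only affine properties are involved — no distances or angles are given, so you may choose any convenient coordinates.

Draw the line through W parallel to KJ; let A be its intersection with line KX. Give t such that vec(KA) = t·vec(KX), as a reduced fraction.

Assign X = (0, 0), W = (1, 0), T = (0, 1) — the answer is frame-independent, so this choice is without loss of generality.
1. K lies on line TX with TK:KX = -3:2 ⇒ K = (0, -2)
2. J is the midpoint of WT ⇒ J = (1/2, 1/2)
through W parallel to KJ: direction (1/2, 5/2); meets KX at A = (0, -5)
A = K + t·(X−K) with t = -3/2

t = -3/2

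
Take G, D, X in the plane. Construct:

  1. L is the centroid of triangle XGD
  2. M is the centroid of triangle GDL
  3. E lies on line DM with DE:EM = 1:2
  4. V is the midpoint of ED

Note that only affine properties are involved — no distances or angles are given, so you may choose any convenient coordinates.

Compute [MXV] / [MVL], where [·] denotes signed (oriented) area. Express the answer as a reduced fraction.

[MXV]:[MVL] = -4

Work in coordinates with G = (0, 0), D = (1, 0), X = (0, 1).
1. L is the centroid of triangle XGD ⇒ L = (1/3, 1/3)
2. M is the centroid of triangle GDL ⇒ M = (4/9, 1/9)
3. E lies on line DM with DE:EM = 1:2 ⇒ E = (22/27, 1/27)
4. V is the midpoint of ED ⇒ V = (49/54, 1/54)
2·[MXV] = -10/27, 2·[MVL] = 5/54
[MXV]:[MVL] = -10/27:5/54 = -4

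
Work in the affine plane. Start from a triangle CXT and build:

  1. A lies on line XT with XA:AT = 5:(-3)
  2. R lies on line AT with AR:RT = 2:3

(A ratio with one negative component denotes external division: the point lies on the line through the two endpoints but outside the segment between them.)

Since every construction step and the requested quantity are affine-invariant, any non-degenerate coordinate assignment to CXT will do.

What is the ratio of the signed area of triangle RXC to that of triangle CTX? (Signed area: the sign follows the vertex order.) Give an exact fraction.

[RXC]:[CTX] = 19/10

Set C = (0, 0), X = (1, 0), T = (0, 1); any affine frame gives the same invariant.
1. A lies on line XT with XA:AT = 5:(-3) ⇒ A = (-3/2, 5/2)
2. R lies on line AT with AR:RT = 2:3 ⇒ R = (-9/10, 19/10)
2·[RXC] = -19/10, 2·[CTX] = -1
[RXC]:[CTX] = -19/10:-1 = 19/10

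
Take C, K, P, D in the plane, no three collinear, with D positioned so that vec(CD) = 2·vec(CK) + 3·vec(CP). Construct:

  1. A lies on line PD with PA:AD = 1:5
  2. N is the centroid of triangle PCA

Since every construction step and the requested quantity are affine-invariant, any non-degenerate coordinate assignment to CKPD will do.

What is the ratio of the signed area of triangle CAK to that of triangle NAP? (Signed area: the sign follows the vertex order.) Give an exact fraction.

[CAK]:[NAP] = -12

Set C = (0, 0), K = (1, 0), P = (0, 1), D = (2, 3); any affine frame gives the same invariant.
1. A lies on line PD with PA:AD = 1:5 ⇒ A = (1/3, 4/3)
2. N is the centroid of triangle PCA ⇒ N = (1/9, 7/9)
2·[CAK] = -4/3, 2·[NAP] = 1/9
[CAK]:[NAP] = -4/3:1/9 = -12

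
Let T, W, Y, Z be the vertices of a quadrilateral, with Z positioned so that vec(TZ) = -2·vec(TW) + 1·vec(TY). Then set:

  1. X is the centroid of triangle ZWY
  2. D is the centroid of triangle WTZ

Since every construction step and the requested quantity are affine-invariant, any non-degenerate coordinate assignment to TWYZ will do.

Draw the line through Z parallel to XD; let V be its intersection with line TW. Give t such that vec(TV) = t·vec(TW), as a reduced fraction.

Choose coordinates T = (0, 0), W = (1, 0), Y = (0, 1), Z = (-2, 1).
1. X is the centroid of triangle ZWY ⇒ X = (-1/3, 2/3)
2. D is the centroid of triangle WTZ ⇒ D = (-1/3, 1/3)
through Z parallel to XD: direction (0, -1/3); meets TW at V = (-2, 0)
V = T + t·(W−T) with t = -2

t = -2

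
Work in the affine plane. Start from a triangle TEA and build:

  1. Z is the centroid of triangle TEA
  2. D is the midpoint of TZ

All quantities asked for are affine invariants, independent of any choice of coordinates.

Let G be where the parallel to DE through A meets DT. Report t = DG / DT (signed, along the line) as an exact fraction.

Work in coordinates with T = (0, 0), E = (1, 0), A = (0, 1).
1. Z is the centroid of triangle TEA ⇒ Z = (1/3, 1/3)
2. D is the midpoint of TZ ⇒ D = (1/6, 1/6)
through A parallel to DE: direction (5/6, -1/6); meets DT at G = (5/6, 5/6)
G = D + t·(T−D) with t = -4

t = -4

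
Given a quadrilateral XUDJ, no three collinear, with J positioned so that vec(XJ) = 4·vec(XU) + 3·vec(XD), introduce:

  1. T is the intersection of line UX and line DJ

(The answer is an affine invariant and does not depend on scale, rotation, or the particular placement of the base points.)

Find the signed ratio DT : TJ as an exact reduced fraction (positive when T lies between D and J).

Assign X = (0, 0), U = (1, 0), D = (0, 1), J = (4, 3) — the answer is frame-independent, so this choice is without loss of generality.
1. T is the intersection of line UX and line DJ ⇒ T = (-2, 0)
T = D + t·(J−D) with t = -1/2, so DT:TJ = t:(1−t) = -1/2:3/2

DT:TJ = -1/3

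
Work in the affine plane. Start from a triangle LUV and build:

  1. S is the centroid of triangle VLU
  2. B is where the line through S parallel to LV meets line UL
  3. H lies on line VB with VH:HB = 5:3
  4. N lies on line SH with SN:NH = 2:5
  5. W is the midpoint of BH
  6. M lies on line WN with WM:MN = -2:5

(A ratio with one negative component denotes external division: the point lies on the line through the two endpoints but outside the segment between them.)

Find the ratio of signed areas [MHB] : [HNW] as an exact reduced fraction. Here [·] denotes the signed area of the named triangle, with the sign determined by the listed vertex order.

[MHB]:[HNW] = 4/3

Assign L = (0, 0), U = (1, 0), V = (0, 1) — the answer is frame-independent, so this choice is without loss of generality.
1. S is the centroid of triangle VLU ⇒ S = (1/3, 1/3)
2. B is where the line through S parallel to LV meets line UL ⇒ B = (1/3, 0)
3. H lies on line VB with VH:HB = 5:3 ⇒ H = (5/24, 3/8)
4. N lies on line SH with SN:NH = 2:5 ⇒ N = (25/84, 29/84)
5. W is the midpoint of BH ⇒ W = (13/48, 3/16)
6. M lies on line WN with WM:MN = -2:5 ⇒ M = (85/336, 83/1008)
2·[MHB] = -5/252, 2·[HNW] = -5/336
[MHB]:[HNW] = -5/252:-5/336 = 4/3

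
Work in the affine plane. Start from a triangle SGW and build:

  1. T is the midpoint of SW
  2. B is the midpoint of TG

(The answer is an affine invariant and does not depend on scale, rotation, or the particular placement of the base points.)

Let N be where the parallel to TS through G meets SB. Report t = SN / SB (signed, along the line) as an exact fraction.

t = 2

Assign S = (0, 0), G = (1, 0), W = (0, 1) — the answer is frame-independent, so this choice is without loss of generality.
1. T is the midpoint of SW ⇒ T = (0, 1/2)
2. B is the midpoint of TG ⇒ B = (1/2, 1/4)
through G parallel to TS: direction (0, -1/2); meets SB at N = (1, 1/2)
N = S + t·(B−S) with t = 2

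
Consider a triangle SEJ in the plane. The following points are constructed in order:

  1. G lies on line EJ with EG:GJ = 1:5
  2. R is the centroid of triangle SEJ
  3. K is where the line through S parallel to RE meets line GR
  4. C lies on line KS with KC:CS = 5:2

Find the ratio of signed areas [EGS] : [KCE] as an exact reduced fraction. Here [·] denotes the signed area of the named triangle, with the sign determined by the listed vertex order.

Set S = (0, 0), E = (1, 0), J = (0, 1); any affine frame gives the same invariant.
1. G lies on line EJ with EG:GJ = 1:5 ⇒ G = (5/6, 1/6)
2. R is the centroid of triangle SEJ ⇒ R = (1/3, 1/3)
3. K is where the line through S parallel to RE meets line GR ⇒ K = (-8/3, 4/3)
4. C lies on line KS with KC:CS = 5:2 ⇒ C = (-16/21, 8/21)
2·[EGS] = 1/6, 2·[KCE] = 20/21
[EGS]:[KCE] = 1/6:20/21 = 7/40

[EGS]:[KCE] = 7/40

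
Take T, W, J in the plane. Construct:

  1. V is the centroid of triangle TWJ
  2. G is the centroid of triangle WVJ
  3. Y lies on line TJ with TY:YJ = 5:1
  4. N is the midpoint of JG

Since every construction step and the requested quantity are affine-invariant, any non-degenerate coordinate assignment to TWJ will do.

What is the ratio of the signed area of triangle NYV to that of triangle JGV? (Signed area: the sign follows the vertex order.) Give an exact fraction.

Set T = (0, 0), W = (1, 0), J = (0, 1); any affine frame gives the same invariant.
1. V is the centroid of triangle TWJ ⇒ V = (1/3, 1/3)
2. G is the centroid of triangle WVJ ⇒ G = (4/9, 4/9)
3. Y lies on line TJ with TY:YJ = 5:1 ⇒ Y = (0, 5/6)
4. N is the midpoint of JG ⇒ N = (2/9, 13/18)
2·[NYV] = 2/27, 2·[JGV] = -1/9
[NYV]:[JGV] = 2/27:-1/9 = -2/3

[NYV]:[JGV] = -2/3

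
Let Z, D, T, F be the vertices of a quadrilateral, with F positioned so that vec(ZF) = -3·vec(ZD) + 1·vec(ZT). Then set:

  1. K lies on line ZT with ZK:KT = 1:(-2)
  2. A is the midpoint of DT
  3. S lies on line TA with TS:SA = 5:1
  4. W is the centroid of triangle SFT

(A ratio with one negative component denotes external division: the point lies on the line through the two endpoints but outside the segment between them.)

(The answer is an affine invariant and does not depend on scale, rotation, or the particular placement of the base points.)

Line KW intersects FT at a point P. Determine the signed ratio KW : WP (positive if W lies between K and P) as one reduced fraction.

KW:WP = 67/5

Choose coordinates Z = (0, 0), D = (1, 0), T = (0, 1), F = (-3, 1).
1. K lies on line ZT with ZK:KT = 1:(-2) ⇒ K = (0, -1)
2. A is the midpoint of DT ⇒ A = (1/2, 1/2)
3. S lies on line TA with TS:SA = 5:1 ⇒ S = (5/12, 7/12)
4. W is the centroid of triangle SFT ⇒ W = (-31/36, 31/36)
line KW meets FT at P = (-62/67, 1)
W = K + t·(P−K) with t = 67/72, so KW:WP = 67/72:5/72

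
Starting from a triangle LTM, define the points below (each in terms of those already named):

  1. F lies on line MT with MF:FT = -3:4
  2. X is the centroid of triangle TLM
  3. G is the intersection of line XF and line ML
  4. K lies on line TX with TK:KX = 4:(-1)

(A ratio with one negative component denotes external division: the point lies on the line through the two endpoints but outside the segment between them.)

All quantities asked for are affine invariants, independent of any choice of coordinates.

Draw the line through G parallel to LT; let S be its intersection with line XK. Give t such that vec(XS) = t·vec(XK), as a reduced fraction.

t = 33/10

Choose coordinates L = (0, 0), T = (1, 0), M = (0, 1).
1. F lies on line MT with MF:FT = -3:4 ⇒ F = (-3, 4)
2. X is the centroid of triangle TLM ⇒ X = (1/3, 1/3)
3. G is the intersection of line XF and line ML ⇒ G = (0, 7/10)
4. K lies on line TX with TK:KX = 4:(-1) ⇒ K = (1/9, 4/9)
through G parallel to LT: direction (1, 0); meets XK at S = (-2/5, 7/10)
S = X + t·(K−X) with t = 33/10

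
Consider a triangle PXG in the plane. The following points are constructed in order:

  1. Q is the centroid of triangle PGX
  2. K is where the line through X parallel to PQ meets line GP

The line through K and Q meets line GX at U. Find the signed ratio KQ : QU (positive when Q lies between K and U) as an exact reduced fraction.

KQ:QU = 5

Choose coordinates P = (0, 0), X = (1, 0), G = (0, 1).
1. Q is the centroid of triangle PGX ⇒ Q = (1/3, 1/3)
2. K is where the line through X parallel to PQ meets line GP ⇒ K = (0, -1)
line KQ meets GX at U = (2/5, 3/5)
Q = K + t·(U−K) with t = 5/6, so KQ:QU = 5/6:1/6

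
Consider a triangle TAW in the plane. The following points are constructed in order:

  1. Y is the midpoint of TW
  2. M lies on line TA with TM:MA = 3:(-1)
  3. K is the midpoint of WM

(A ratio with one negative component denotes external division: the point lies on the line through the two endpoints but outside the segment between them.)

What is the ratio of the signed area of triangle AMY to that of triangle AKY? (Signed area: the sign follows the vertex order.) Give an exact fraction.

[AMY]:[AKY] = 2/3

Assign T = (0, 0), A = (1, 0), W = (0, 1) — the answer is frame-independent, so this choice is without loss of generality.
1. Y is the midpoint of TW ⇒ Y = (0, 1/2)
2. M lies on line TA with TM:MA = 3:(-1) ⇒ M = (3/2, 0)
3. K is the midpoint of WM ⇒ K = (3/4, 1/2)
2·[AMY] = 1/4, 2·[AKY] = 3/8
[AMY]:[AKY] = 1/4:3/8 = 2/3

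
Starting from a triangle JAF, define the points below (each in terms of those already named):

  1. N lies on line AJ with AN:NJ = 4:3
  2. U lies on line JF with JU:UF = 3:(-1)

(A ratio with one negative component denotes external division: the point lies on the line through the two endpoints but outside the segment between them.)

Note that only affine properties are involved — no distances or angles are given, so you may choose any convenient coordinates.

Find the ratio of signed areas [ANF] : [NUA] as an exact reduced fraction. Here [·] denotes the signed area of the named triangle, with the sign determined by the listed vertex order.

Choose coordinates J = (0, 0), A = (1, 0), F = (0, 1).
1. N lies on line AJ with AN:NJ = 4:3 ⇒ N = (3/7, 0)
2. U lies on line JF with JU:UF = 3:(-1) ⇒ U = (0, 3/2)
2·[ANF] = -4/7, 2·[NUA] = -6/7
[ANF]:[NUA] = -4/7:-6/7 = 2/3

[ANF]:[NUA] = 2/3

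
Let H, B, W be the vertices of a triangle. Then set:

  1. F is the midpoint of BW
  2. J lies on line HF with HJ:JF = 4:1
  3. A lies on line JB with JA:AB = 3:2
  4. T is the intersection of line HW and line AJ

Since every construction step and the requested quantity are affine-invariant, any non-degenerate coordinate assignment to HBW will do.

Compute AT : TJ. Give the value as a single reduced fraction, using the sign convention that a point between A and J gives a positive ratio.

Set H = (0, 0), B = (1, 0), W = (0, 1); any affine frame gives the same invariant.
1. F is the midpoint of BW ⇒ F = (1/2, 1/2)
2. J lies on line HF with HJ:JF = 4:1 ⇒ J = (2/5, 2/5)
3. A lies on line JB with JA:AB = 3:2 ⇒ A = (19/25, 4/25)
4. T is the intersection of line HW and line AJ ⇒ T = (0, 2/3)
T = A + t·(J−A) with t = 19/9, so AT:TJ = t:(1−t) = 19/9:-10/9

AT:TJ = -19/10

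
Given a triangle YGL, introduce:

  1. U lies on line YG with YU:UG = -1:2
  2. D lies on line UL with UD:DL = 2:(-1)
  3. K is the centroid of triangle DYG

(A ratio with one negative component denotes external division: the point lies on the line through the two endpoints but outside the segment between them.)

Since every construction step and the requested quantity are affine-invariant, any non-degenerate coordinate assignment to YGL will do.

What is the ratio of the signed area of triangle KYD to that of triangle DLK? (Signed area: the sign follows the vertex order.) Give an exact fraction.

Work in coordinates with Y = (0, 0), G = (1, 0), L = (0, 1).
1. U lies on line YG with YU:UG = -1:2 ⇒ U = (-1, 0)
2. D lies on line UL with UD:DL = 2:(-1) ⇒ D = (1, 2)
3. K is the centroid of triangle DYG ⇒ K = (2/3, 2/3)
2·[KYD] = -2/3, 2·[DLK] = 1
[KYD]:[DLK] = -2/3:1 = -2/3

[KYD]:[DLK] = -2/3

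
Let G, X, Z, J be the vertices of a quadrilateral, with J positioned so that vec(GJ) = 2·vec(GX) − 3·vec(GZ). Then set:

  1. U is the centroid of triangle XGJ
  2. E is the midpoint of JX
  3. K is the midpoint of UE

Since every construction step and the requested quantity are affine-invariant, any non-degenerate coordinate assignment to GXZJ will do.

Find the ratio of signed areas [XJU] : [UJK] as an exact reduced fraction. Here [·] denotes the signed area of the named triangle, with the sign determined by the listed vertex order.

[XJU]:[UJK] = -4

Set G = (0, 0), X = (1, 0), Z = (0, 1), J = (2, -3); any affine frame gives the same invariant.
1. U is the centroid of triangle XGJ ⇒ U = (1, -1)
2. E is the midpoint of JX ⇒ E = (3/2, -3/2)
3. K is the midpoint of UE ⇒ K = (5/4, -5/4)
2·[XJU] = -1, 2·[UJK] = 1/4
[XJU]:[UJK] = -1:1/4 = -4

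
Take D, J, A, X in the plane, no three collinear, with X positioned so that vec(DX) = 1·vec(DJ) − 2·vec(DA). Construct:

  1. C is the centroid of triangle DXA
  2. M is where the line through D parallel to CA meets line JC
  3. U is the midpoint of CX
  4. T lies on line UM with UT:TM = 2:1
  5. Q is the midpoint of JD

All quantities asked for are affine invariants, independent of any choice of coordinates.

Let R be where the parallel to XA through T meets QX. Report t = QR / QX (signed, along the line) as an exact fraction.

Work in coordinates with D = (0, 0), J = (1, 0), A = (0, 1), X = (1, -2).
1. C is the centroid of triangle DXA ⇒ C = (1/3, -1/3)
2. M is where the line through D parallel to CA meets line JC ⇒ M = (1/9, -4/9)
3. U is the midpoint of CX ⇒ U = (2/3, -7/6)
4. T lies on line UM with UT:TM = 2:1 ⇒ T = (8/27, -37/54)
5. Q is the midpoint of JD ⇒ Q = (1/2, 0)
through T parallel to XA: direction (-1, 3); meets QX at R = (97/54, -140/27)
R = Q + t·(X−Q) with t = 70/27

t = 70/27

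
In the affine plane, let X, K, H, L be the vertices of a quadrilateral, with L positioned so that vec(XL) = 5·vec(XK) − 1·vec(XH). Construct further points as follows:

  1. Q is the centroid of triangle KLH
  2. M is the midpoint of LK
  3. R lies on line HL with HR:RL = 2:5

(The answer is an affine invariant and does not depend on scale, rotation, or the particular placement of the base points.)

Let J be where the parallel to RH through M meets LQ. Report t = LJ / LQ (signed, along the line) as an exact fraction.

Assign X = (0, 0), K = (1, 0), H = (0, 1), L = (5, -1) — the answer is frame-independent, so this choice is without loss of generality.
1. Q is the centroid of triangle KLH ⇒ Q = (2, 0)
2. M is the midpoint of LK ⇒ M = (3, -1/2)
3. R lies on line HL with HR:RL = 2:5 ⇒ R = (10/7, 3/7)
through M parallel to RH: direction (-10/7, 4/7); meets LQ at J = (1/2, 1/2)
J = L + t·(Q−L) with t = 3/2

t = 3/2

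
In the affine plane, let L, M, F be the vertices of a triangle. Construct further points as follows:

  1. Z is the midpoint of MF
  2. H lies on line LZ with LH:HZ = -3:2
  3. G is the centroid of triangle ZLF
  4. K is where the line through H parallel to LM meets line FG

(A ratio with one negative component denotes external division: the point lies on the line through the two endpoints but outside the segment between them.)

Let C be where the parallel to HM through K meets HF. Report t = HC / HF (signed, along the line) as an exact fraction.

Assign L = (0, 0), M = (1, 0), F = (0, 1) — the answer is frame-independent, so this choice is without loss of generality.
1. Z is the midpoint of MF ⇒ Z = (1/2, 1/2)
2. H lies on line LZ with LH:HZ = -3:2 ⇒ H = (3/2, 3/2)
3. G is the centroid of triangle ZLF ⇒ G = (1/6, 1/2)
4. K is where the line through H parallel to LM meets line FG ⇒ K = (-1/6, 3/2)
through K parallel to HM: direction (-1/2, -3/2); meets HF at C = (-3/8, 7/8)
C = H + t·(F−H) with t = 5/4

t = 5/4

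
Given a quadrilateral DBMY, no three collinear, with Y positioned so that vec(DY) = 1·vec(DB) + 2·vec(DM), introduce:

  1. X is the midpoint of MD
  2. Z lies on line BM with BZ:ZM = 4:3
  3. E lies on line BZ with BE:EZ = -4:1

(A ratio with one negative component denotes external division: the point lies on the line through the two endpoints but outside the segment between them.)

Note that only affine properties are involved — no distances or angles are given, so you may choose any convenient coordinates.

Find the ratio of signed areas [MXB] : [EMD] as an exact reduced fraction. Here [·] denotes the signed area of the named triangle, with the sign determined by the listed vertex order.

Choose coordinates D = (0, 0), B = (1, 0), M = (0, 1), Y = (1, 2).
1. X is the midpoint of MD ⇒ X = (0, 1/2)
2. Z lies on line BM with BZ:ZM = 4:3 ⇒ Z = (3/7, 4/7)
3. E lies on line BZ with BE:EZ = -4:1 ⇒ E = (5/21, 16/21)
2·[MXB] = 1/2, 2·[EMD] = 5/21
[MXB]:[EMD] = 1/2:5/21 = 21/10

[MXB]:[EMD] = 21/10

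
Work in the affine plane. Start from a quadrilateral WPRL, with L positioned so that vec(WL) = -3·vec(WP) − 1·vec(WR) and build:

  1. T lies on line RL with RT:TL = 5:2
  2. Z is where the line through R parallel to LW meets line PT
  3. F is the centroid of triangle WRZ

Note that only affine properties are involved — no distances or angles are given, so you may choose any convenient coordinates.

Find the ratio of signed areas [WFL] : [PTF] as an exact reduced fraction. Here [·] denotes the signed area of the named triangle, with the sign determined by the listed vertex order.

[WFL]:[PTF] = -3/2

Assign W = (0, 0), P = (1, 0), R = (0, 1), L = (-3, -1) — the answer is frame-independent, so this choice is without loss of generality.
1. T lies on line RL with RT:TL = 5:2 ⇒ T = (-15/7, -3/7)
2. Z is where the line through R parallel to LW meets line PT ⇒ Z = (-75/13, -12/13)
3. F is the centroid of triangle WRZ ⇒ F = (-25/13, 1/39)
2·[WFL] = 2, 2·[PTF] = -4/3
[WFL]:[PTF] = 2:-4/3 = -3/2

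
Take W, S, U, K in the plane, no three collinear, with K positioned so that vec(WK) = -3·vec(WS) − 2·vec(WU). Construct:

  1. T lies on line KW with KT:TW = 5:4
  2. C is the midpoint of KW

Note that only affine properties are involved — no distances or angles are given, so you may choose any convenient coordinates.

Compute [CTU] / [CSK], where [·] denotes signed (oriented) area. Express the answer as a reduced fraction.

Set W = (0, 0), S = (1, 0), U = (0, 1), K = (-3, -2); any affine frame gives the same invariant.
1. T lies on line KW with KT:TW = 5:4 ⇒ T = (-4/3, -8/9)
2. C is the midpoint of KW ⇒ C = (-3/2, -1)
2·[CTU] = 1/6, 2·[CSK] = -1
[CTU]:[CSK] = 1/6:-1 = -1/6

[CTU]:[CSK] = -1/6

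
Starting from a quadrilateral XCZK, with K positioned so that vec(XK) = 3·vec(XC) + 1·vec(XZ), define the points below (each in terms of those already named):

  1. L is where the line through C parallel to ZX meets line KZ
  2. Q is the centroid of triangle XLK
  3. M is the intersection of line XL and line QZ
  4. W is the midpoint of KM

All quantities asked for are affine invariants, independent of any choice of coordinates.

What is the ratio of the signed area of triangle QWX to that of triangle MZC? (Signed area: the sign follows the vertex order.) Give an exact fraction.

Set X = (0, 0), C = (1, 0), Z = (0, 1), K = (3, 1); any affine frame gives the same invariant.
1. L is where the line through C parallel to ZX meets line KZ ⇒ L = (1, 1)
2. Q is the centroid of triangle XLK ⇒ Q = (4/3, 2/3)
3. M is the intersection of line XL and line QZ ⇒ M = (4/5, 4/5)
4. W is the midpoint of KM ⇒ W = (19/10, 9/10)
2·[QWX] = -1/15, 2·[MZC] = 3/5
[QWX]:[MZC] = -1/15:3/5 = -1/9

[QWX]:[MZC] = -1/9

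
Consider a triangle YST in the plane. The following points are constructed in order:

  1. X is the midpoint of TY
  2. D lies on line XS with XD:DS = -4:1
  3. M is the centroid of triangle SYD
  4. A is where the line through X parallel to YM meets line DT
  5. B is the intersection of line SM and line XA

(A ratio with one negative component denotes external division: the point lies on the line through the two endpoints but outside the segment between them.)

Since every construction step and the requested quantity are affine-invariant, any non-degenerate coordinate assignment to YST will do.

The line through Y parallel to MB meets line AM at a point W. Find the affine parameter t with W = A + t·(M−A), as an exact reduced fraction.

Assign Y = (0, 0), S = (1, 0), T = (0, 1) — the answer is frame-independent, so this choice is without loss of generality.
1. X is the midpoint of TY ⇒ X = (0, 1/2)
2. D lies on line XS with XD:DS = -4:1 ⇒ D = (4/3, -1/6)
3. M is the centroid of triangle SYD ⇒ M = (7/9, -1/18)
4. A is where the line through X parallel to YM meets line DT ⇒ A = (28/45, 41/90)
5. B is the intersection of line SM and line XA ⇒ B = (7/3, 1/3)
through Y parallel to MB: direction (14/9, 7/18); meets AM at W = (70/99, 35/198)
W = A + t·(M−A) with t = 6/11

t = 6/11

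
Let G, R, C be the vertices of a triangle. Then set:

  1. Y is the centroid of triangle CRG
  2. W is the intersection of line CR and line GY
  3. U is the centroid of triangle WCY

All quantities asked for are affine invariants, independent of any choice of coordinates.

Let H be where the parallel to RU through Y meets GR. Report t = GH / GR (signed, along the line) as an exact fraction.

t = 8/11

Choose coordinates G = (0, 0), R = (1, 0), C = (0, 1).
1. Y is the centroid of triangle CRG ⇒ Y = (1/3, 1/3)
2. W is the intersection of line CR and line GY ⇒ W = (1/2, 1/2)
3. U is the centroid of triangle WCY ⇒ U = (5/18, 11/18)
through Y parallel to RU: direction (-13/18, 11/18); meets GR at H = (8/11, 0)
H = G + t·(R−G) with t = 8/11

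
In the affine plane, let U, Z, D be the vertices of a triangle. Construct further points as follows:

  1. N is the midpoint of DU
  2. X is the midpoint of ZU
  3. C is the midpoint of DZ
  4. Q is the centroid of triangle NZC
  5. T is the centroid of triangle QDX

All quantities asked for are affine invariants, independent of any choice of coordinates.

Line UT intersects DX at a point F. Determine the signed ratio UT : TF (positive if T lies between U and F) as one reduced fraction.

UT:TF = -10

Assign U = (0, 0), Z = (1, 0), D = (0, 1) — the answer is frame-independent, so this choice is without loss of generality.
1. N is the midpoint of DU ⇒ N = (0, 1/2)
2. X is the midpoint of ZU ⇒ X = (1/2, 0)
3. C is the midpoint of DZ ⇒ C = (1/2, 1/2)
4. Q is the centroid of triangle NZC ⇒ Q = (1/2, 1/3)
5. T is the centroid of triangle QDX ⇒ T = (1/3, 4/9)
line UT meets DX at F = (3/10, 2/5)
T = U + t·(F−U) with t = 10/9, so UT:TF = 10/9:-1/9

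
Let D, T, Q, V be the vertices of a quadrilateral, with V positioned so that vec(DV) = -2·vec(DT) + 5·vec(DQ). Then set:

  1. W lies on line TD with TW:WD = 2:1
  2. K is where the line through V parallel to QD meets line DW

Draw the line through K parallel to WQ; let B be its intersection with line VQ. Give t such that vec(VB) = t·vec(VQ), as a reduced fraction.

t = -5/2

Set D = (0, 0), T = (1, 0), Q = (0, 1), V = (-2, 5); any affine frame gives the same invariant.
1. W lies on line TD with TW:WD = 2:1 ⇒ W = (1/3, 0)
2. K is where the line through V parallel to QD meets line DW ⇒ K = (-2, 0)
through K parallel to WQ: direction (-1/3, 1); meets VQ at B = (-7, 15)
B = V + t·(Q−V) with t = -5/2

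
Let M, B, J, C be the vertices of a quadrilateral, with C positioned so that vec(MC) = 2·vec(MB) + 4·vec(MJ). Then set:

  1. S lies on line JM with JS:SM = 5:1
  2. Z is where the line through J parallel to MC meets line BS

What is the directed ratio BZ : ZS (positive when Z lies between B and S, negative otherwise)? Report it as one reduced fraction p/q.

BZ:ZS = -18/5

Choose coordinates M = (0, 0), B = (1, 0), J = (0, 1), C = (2, 4).
1. S lies on line JM with JS:SM = 5:1 ⇒ S = (0, 1/6)
2. Z is where the line through J parallel to MC meets line BS ⇒ Z = (-5/13, 3/13)
Z = B + t·(S−B) with t = 18/13, so BZ:ZS = t:(1−t) = 18/13:-5/13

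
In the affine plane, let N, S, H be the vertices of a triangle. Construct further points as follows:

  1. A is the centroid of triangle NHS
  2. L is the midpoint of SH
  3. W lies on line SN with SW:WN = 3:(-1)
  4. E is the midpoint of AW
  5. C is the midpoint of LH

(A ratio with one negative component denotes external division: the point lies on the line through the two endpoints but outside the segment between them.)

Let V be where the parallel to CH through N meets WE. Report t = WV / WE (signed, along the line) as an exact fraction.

Set N = (0, 0), S = (1, 0), H = (0, 1); any affine frame gives the same invariant.
1. A is the centroid of triangle NHS ⇒ A = (1/3, 1/3)
2. L is the midpoint of SH ⇒ L = (1/2, 1/2)
3. W lies on line SN with SW:WN = 3:(-1) ⇒ W = (-1/2, 0)
4. E is the midpoint of AW ⇒ E = (-1/12, 1/6)
5. C is the midpoint of LH ⇒ C = (1/4, 3/4)
through N parallel to CH: direction (-1/4, 1/4); meets WE at V = (-1/7, 1/7)
V = W + t·(E−W) with t = 6/7

t = 6/7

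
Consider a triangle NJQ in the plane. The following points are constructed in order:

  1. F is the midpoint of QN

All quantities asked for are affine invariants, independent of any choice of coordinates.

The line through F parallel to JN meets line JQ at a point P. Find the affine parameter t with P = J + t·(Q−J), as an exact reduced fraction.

t = 1/2

Choose coordinates N = (0, 0), J = (1, 0), Q = (0, 1).
1. F is the midpoint of QN ⇒ F = (0, 1/2)
through F parallel to JN: direction (-1, 0); meets JQ at P = (1/2, 1/2)
P = J + t·(Q−J) with t = 1/2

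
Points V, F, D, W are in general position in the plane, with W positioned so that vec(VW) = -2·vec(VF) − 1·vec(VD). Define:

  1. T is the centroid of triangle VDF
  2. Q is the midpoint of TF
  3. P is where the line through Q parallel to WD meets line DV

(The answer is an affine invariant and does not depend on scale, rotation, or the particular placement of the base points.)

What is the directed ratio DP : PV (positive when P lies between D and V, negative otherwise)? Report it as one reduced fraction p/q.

Assign V = (0, 0), F = (1, 0), D = (0, 1), W = (-2, -1) — the answer is frame-independent, so this choice is without loss of generality.
1. T is the centroid of triangle VDF ⇒ T = (1/3, 1/3)
2. Q is the midpoint of TF ⇒ Q = (2/3, 1/6)
3. P is where the line through Q parallel to WD meets line DV ⇒ P = (0, -1/2)
P = D + t·(V−D) with t = 3/2, so DP:PV = t:(1−t) = 3/2:-1/2

DP:PV = -3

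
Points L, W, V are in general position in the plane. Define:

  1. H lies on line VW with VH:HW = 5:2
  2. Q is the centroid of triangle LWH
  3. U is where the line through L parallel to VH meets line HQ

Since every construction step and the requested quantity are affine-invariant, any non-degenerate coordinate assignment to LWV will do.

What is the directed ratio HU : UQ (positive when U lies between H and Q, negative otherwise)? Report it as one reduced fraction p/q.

HU:UQ = -3/2

Set L = (0, 0), W = (1, 0), V = (0, 1); any affine frame gives the same invariant.
1. H lies on line VW with VH:HW = 5:2 ⇒ H = (5/7, 2/7)
2. Q is the centroid of triangle LWH ⇒ Q = (4/7, 2/21)
3. U is where the line through L parallel to VH meets line HQ ⇒ U = (2/7, -2/7)
U = H + t·(Q−H) with t = 3, so HU:UQ = t:(1−t) = 3:-2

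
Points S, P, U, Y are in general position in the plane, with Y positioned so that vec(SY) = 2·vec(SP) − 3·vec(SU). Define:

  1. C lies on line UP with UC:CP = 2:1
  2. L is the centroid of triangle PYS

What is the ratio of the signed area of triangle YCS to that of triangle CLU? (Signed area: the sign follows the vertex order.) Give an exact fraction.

[YCS]:[CLU] = -4

Choose coordinates S = (0, 0), P = (1, 0), U = (0, 1), Y = (2, -3).
1. C lies on line UP with UC:CP = 2:1 ⇒ C = (2/3, 1/3)
2. L is the centroid of triangle PYS ⇒ L = (1, -1)
2·[YCS] = 8/3, 2·[CLU] = -2/3
[YCS]:[CLU] = 8/3:-2/3 = -4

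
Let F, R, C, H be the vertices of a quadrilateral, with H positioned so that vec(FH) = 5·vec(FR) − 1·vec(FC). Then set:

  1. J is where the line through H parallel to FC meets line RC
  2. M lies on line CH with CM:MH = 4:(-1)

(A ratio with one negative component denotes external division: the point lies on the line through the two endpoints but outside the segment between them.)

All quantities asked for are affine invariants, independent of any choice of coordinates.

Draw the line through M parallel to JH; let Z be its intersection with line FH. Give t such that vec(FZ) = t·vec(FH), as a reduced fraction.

t = 4/3

Choose coordinates F = (0, 0), R = (1, 0), C = (0, 1), H = (5, -1).
1. J is where the line through H parallel to FC meets line RC ⇒ J = (5, -4)
2. M lies on line CH with CM:MH = 4:(-1) ⇒ M = (20/3, -5/3)
through M parallel to JH: direction (0, 3); meets FH at Z = (20/3, -4/3)
Z = F + t·(H−F) with t = 4/3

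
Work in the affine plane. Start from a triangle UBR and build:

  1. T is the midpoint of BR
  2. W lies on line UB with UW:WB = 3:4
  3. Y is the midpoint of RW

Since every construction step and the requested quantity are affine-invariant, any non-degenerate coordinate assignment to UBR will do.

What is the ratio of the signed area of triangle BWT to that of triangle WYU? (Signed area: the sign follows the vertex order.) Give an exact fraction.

Choose coordinates U = (0, 0), B = (1, 0), R = (0, 1).
1. T is the midpoint of BR ⇒ T = (1/2, 1/2)
2. W lies on line UB with UW:WB = 3:4 ⇒ W = (3/7, 0)
3. Y is the midpoint of RW ⇒ Y = (3/14, 1/2)
2·[BWT] = -2/7, 2·[WYU] = 3/14
[BWT]:[WYU] = -2/7:3/14 = -4/3

[BWT]:[WYU] = -4/3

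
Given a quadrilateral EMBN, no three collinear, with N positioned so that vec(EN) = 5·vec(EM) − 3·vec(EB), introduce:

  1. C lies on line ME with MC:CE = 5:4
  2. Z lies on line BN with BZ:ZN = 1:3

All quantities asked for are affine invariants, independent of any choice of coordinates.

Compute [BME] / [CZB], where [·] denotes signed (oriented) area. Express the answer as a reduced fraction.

Choose coordinates E = (0, 0), M = (1, 0), B = (0, 1), N = (5, -3).
1. C lies on line ME with MC:CE = 5:4 ⇒ C = (4/9, 0)
2. Z lies on line BN with BZ:ZN = 1:3 ⇒ Z = (5/4, 0)
2·[BME] = -1, 2·[CZB] = 29/36
[BME]:[CZB] = -1:29/36 = -36/29

[BME]:[CZB] = -36/29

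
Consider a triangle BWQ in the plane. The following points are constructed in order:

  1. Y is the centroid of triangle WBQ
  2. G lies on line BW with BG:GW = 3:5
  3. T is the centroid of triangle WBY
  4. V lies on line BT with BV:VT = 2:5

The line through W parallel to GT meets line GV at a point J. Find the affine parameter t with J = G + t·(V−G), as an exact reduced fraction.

Set B = (0, 0), W = (1, 0), Q = (0, 1); any affine frame gives the same invariant.
1. Y is the centroid of triangle WBQ ⇒ Y = (1/3, 1/3)
2. G lies on line BW with BG:GW = 3:5 ⇒ G = (3/8, 0)
3. T is the centroid of triangle WBY ⇒ T = (4/9, 1/9)
4. V lies on line BT with BV:VT = 2:5 ⇒ V = (8/63, 2/63)
through W parallel to GT: direction (5/72, 1/9); meets GV at J = (103/108, -2/27)
J = G + t·(V−G) with t = -7/3

t = -7/3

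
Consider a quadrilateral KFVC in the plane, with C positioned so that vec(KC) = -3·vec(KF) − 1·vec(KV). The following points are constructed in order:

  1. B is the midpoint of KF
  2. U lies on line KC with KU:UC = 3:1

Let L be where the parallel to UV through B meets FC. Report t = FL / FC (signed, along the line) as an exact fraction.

t = 7/38

Assign K = (0, 0), F = (1, 0), V = (0, 1), C = (-3, -1) — the answer is frame-independent, so this choice is without loss of generality.
1. B is the midpoint of KF ⇒ B = (1/2, 0)
2. U lies on line KC with KU:UC = 3:1 ⇒ U = (-9/4, -3/4)
through B parallel to UV: direction (9/4, 7/4); meets FC at L = (5/19, -7/38)
L = F + t·(C−F) with t = 7/38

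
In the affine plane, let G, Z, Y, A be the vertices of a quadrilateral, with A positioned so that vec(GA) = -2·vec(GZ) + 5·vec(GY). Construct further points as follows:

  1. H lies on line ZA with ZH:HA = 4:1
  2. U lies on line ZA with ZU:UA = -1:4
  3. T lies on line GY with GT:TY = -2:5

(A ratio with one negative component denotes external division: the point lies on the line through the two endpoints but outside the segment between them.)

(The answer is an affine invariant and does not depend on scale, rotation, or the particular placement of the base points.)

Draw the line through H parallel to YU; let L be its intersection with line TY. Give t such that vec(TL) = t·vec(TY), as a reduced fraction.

t = 42/25

Set G = (0, 0), Z = (1, 0), Y = (0, 1), A = (-2, 5); any affine frame gives the same invariant.
1. H lies on line ZA with ZH:HA = 4:1 ⇒ H = (-7/5, 4)
2. U lies on line ZA with ZU:UA = -1:4 ⇒ U = (2, -5/3)
3. T lies on line GY with GT:TY = -2:5 ⇒ T = (0, -2/3)
through H parallel to YU: direction (2, -8/3); meets TY at L = (0, 32/15)
L = T + t·(Y−T) with t = 42/25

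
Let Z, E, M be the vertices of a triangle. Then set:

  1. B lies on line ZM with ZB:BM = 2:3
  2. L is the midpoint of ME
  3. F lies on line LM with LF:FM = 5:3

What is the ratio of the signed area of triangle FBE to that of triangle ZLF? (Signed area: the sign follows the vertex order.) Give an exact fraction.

Choose coordinates Z = (0, 0), E = (1, 0), M = (0, 1).
1. B lies on line ZM with ZB:BM = 2:3 ⇒ B = (0, 2/5)
2. L is the midpoint of ME ⇒ L = (1/2, 1/2)
3. F lies on line LM with LF:FM = 5:3 ⇒ F = (3/16, 13/16)
2·[FBE] = 39/80, 2·[ZLF] = 5/16
[FBE]:[ZLF] = 39/80:5/16 = 39/25

[FBE]:[ZLF] = 39/25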